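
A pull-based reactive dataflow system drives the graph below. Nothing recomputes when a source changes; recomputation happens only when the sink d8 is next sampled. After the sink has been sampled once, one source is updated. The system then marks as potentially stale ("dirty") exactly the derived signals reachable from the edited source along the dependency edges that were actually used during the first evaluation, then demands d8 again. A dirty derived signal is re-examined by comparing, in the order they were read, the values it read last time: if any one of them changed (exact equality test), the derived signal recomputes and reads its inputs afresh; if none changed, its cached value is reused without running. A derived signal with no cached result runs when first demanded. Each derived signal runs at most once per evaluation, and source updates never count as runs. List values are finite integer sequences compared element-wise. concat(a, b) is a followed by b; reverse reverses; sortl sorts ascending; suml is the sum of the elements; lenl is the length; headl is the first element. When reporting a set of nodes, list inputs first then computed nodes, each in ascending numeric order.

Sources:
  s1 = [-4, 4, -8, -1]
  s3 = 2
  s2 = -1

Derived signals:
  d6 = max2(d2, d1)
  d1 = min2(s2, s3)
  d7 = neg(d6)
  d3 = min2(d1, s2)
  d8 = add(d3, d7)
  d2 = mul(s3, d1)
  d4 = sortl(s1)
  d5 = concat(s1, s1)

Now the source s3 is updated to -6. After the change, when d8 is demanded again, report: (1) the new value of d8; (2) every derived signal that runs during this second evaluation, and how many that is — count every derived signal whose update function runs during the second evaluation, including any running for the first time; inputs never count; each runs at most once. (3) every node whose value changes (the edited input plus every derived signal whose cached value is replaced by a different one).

First evaluation (everything demanded from the output):
  d1 = min2(-1, 2) = -1
  d2 = mul(2, -1) = -2
  d3 = min2(-1, -1) = -1
  d6 = max2(-2, -1) = -1
  d7 = neg(-1) = 1
  d8 = add(-1, 1) = 0

Propagation after the edit:
  d1: runs — s3 2->-6; result -6.
  d2: runs — s3 2->-6; d1 -1->-6; result 36.
  d3: runs — d1 -1->-6; result -6.
  d6: runs — d2 -2->36; d1 -1->-6; result 36.
  d7: runs — d6 -1->36; result -36.
  d8: runs — d3 -1->-6; d7 1->-36; result -42.

New value of d8: -42.
Derived signals that run: d1, d2, d3, d6, d7, d8 — 6 in total.
Values that change: s3, d1, d2, d3, d6, d7, d8.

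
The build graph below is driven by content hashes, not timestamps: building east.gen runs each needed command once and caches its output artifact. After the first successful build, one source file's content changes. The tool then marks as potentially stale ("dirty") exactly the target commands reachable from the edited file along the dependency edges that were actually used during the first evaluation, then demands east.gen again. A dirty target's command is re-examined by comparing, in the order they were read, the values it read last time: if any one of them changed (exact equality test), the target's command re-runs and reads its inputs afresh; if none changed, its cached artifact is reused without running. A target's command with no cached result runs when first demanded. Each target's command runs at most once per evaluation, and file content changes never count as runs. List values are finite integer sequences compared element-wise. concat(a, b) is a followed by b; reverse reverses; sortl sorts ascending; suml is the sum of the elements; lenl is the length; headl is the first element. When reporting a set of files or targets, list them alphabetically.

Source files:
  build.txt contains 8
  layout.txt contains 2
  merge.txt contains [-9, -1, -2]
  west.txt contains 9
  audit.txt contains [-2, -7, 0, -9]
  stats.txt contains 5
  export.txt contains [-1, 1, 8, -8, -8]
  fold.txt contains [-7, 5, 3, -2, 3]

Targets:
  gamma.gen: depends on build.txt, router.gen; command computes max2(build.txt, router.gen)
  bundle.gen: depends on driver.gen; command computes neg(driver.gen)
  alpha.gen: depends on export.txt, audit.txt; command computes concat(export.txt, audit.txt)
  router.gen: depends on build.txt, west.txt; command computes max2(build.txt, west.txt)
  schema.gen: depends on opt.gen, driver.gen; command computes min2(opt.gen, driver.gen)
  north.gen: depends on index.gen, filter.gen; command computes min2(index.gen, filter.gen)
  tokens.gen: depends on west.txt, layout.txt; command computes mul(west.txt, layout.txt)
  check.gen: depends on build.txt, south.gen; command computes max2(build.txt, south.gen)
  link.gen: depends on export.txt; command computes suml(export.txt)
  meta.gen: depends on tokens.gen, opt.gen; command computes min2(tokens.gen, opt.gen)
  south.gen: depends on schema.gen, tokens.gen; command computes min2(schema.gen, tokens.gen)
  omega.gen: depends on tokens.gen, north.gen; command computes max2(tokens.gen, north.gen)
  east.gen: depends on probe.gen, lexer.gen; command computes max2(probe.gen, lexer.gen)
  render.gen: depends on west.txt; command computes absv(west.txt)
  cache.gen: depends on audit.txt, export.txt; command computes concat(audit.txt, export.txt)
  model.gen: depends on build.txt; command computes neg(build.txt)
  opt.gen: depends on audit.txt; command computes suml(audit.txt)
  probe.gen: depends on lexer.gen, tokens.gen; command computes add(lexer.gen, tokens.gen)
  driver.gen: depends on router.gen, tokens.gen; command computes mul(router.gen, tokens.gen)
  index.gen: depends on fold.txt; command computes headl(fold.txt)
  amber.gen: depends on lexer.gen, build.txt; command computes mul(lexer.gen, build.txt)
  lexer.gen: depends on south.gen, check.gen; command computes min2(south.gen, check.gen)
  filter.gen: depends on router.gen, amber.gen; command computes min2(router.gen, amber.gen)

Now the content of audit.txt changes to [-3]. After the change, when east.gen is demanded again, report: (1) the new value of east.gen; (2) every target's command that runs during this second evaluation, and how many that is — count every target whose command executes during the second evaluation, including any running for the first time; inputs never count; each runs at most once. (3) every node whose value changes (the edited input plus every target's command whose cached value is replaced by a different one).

Initial pass — values computed on the first demand:
  opt.gen = suml([-2, -7, 0, -9]) = -18
  router.gen = max2(8, 9) = 9
  tokens.gen = mul(9, 2) = 18
  driver.gen = mul(9, 18) = 162
  schema.gen = min2(-18, 162) = -18
  south.gen = min2(-18, 18) = -18
  check.gen = max2(8, -18) = 8
  lexer.gen = min2(-18, 8) = -18
  probe.gen = add(-18, 18) = 0
  east.gen = max2(0, -18) = 0

Second demand — change propagation:
  opt.gen: re-runs because audit.txt [-2, -7, 0, -9]->[-3]; new result -3.
  schema.gen: re-runs because opt.gen -18->-3; new result -3.
  south.gen: re-runs because schema.gen -18->-3; new result -3.
  check.gen: re-runs because south.gen -18->-3; new result 8 (unchanged).
  lexer.gen: re-runs because south.gen -18->-3; new result -3.
  probe.gen: re-runs because lexer.gen -18->-3; new result 15.
  east.gen: re-runs because probe.gen 0->15; lexer.gen -18->-3; new result 15.

east.gen now evaluates to 15.
Run set: check.gen, east.gen, lexer.gen, opt.gen, probe.gen, schema.gen, south.gen (7 run).
Changed values: audit.txt, east.gen, lexer.gen, opt.gen, probe.gen, schema.gen, south.gen.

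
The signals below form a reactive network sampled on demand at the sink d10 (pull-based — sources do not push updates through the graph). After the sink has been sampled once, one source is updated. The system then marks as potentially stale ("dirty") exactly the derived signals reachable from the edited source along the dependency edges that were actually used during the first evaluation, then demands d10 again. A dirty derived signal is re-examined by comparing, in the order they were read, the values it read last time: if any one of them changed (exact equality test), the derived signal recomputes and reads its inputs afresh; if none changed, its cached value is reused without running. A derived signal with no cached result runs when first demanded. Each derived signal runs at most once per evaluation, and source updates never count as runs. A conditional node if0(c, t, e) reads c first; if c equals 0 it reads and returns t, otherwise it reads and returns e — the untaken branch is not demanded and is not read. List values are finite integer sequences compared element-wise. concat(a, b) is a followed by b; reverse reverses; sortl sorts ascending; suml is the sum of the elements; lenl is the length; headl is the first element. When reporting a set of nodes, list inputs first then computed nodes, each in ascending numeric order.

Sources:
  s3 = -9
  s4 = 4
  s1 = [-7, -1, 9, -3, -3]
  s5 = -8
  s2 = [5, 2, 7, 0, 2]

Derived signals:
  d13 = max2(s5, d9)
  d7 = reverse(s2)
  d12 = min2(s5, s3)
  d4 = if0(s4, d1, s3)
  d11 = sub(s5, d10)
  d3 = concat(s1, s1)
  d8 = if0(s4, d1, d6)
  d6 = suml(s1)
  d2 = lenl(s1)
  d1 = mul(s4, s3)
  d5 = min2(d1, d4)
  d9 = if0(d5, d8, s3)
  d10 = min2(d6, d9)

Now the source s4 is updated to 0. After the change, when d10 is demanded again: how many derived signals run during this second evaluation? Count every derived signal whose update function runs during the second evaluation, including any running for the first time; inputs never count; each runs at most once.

Run set: d1, d4, d5, d8, d9, d10 (6 run).
The important point: the flipped condition pulls in fresh nodes; d8 runs for the first time.

Initial pass — values computed on the first demand:
  d1 = mul(4, -9) = -36
  d4 = if0(s4=4 -> else branch s3) = -9
  d5 = min2(-36, -9) = -36
  d6 = suml([-7, -1, 9, -3, -3]) = -5
  d9 = if0(d5=-36 -> else branch s3) = -9
  d10 = min2(-5, -9) = -9

Second demand — change propagation:
  d1: re-runs because s4 4->0; new result 0.
  d4: re-runs because s4 4->0; new result 0.
  d5: re-runs because d1 -36->0; d4 -9->0; new result 0.
  d8: newly demanded (no cache) — executes and yields 0.
  d9: re-runs because d5 -36->0; new result 0.
  d10: re-runs because d9 -9->0; new result -5.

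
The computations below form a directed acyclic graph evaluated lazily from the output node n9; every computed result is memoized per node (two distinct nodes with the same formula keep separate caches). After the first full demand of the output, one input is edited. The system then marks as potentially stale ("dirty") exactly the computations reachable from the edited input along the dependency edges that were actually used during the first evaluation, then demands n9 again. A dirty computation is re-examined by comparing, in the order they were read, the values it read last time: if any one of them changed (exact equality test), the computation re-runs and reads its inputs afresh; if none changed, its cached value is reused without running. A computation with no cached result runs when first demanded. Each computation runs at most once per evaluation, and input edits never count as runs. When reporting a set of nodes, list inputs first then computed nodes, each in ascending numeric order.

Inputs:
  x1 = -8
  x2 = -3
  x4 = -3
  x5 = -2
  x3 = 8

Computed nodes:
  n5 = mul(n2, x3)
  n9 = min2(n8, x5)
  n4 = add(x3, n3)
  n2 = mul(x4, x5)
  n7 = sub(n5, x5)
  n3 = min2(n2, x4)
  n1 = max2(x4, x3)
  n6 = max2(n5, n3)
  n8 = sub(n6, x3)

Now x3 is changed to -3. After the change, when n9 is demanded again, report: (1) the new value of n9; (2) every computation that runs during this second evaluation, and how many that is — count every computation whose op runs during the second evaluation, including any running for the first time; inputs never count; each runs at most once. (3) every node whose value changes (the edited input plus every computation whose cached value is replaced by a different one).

First demand of the output computes:
  n2 = mul(-3, -2) = 6
  n3 = min2(6, -3) = -3
  n5 = mul(6, 8) = 48
  n6 = max2(48, -3) = 48
  n8 = sub(48, 8) = 40
  n9 = min2(40, -2) = -2

After the edit, cleaning proceeds:
  n5: a read changed (x3 8->-3) — executes, giving -18.
  n6: a read changed (n5 48->-18) — executes, giving -3.
  n8: a read changed (n6 48->-3; x3 8->-3) — executes, giving 0.
  n9: a read changed (n8 40->0) — executes, giving -2 — identical to its old value.

Demanding n9 again yields -2.
4 computations run: n5, n6, n8, n9.
The nodes whose values change: x3, n5, n6, n8.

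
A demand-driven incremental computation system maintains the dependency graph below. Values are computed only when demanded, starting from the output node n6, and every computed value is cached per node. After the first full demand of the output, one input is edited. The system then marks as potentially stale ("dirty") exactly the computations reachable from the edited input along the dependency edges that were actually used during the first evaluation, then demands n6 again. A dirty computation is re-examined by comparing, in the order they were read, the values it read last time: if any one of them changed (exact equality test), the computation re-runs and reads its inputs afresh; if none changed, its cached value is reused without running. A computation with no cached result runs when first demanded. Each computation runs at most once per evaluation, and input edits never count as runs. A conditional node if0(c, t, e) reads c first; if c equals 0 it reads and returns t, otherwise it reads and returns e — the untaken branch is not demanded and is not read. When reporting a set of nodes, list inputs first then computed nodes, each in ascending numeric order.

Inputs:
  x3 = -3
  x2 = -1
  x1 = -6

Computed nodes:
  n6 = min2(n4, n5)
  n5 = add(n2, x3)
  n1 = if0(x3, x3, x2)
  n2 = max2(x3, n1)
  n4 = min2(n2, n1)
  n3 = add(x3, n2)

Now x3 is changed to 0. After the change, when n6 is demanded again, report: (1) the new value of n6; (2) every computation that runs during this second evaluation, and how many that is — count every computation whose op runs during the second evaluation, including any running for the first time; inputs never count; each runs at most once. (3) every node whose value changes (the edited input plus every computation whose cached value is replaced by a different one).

New value of n6: 0.
Computations that run: n1, n2, n4, n5, n6 — 5 in total.
Values that change: x3, n1, n2, n4, n5, n6.

First evaluation (everything demanded from the output):
  n1 = if0(x3=-3 -> else branch x2) = -1
  n2 = max2(-3, -1) = -1
  n4 = min2(-1, -1) = -1
  n5 = add(-1, -3) = -4
  n6 = min2(-1, -4) = -4

Propagation after the edit:
  n1: runs — x3 -3->0; result 0.
  n2: runs — x3 -3->0; n1 -1->0; result 0.
  n4: runs — n2 -1->0; n1 -1->0; result 0.
  n5: runs — n2 -1->0; x3 -3->0; result 0.
  n6: runs — n4 -1->0; n5 -4->0; result 0.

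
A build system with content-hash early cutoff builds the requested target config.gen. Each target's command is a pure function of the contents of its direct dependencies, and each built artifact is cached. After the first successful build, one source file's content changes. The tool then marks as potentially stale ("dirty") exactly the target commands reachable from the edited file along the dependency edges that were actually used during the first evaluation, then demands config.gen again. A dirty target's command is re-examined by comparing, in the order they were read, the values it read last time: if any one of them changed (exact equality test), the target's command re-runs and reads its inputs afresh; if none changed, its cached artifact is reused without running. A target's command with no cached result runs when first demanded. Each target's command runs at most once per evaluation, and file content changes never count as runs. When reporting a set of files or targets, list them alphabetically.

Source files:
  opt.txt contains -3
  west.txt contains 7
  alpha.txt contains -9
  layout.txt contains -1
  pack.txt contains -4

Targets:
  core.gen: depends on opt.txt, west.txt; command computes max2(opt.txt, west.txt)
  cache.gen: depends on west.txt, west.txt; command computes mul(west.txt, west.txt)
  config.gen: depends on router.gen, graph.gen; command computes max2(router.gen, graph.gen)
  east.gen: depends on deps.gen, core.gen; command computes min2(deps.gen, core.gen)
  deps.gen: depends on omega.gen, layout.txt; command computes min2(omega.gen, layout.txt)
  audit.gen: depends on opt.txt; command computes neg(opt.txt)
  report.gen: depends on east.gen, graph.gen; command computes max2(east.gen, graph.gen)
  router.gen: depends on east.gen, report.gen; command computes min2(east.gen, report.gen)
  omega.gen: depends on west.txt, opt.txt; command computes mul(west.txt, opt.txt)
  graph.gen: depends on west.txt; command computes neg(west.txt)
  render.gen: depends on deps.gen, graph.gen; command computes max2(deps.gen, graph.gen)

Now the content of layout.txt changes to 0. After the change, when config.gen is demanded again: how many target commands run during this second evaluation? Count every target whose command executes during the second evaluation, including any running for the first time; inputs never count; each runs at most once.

First evaluation (everything demanded from the output):
  core.gen = max2(-3, 7) = 7
  graph.gen = neg(7) = -7
  omega.gen = mul(7, -3) = -21
  deps.gen = min2(-21, -1) = -21
  east.gen = min2(-21, 7) = -21
  report.gen = max2(-21, -7) = -7
  router.gen = min2(-21, -7) = -21
  config.gen = max2(-21, -7) = -7

Propagation after the edit:
  deps.gen: runs — layout.txt -1->0; result -21 (same value as before).
  east.gen: checked — values it read are unchanged (deps.gen unchanged, core.gen unchanged); reused cached -21 without running.
  report.gen: checked — values it read are unchanged (east.gen unchanged, graph.gen unchanged); reused cached -7 without running.
  router.gen: checked — values it read are unchanged (east.gen unchanged, report.gen unchanged); reused cached -21 without running.
  config.gen: checked — values it read are unchanged (router.gen unchanged, graph.gen unchanged); reused cached -7 without running.

Key observation: the change is absorbed at deps.gen — it re-runs but produces the same value, and the output's value is unchanged.

Target commands that run: deps.gen — 1 in total.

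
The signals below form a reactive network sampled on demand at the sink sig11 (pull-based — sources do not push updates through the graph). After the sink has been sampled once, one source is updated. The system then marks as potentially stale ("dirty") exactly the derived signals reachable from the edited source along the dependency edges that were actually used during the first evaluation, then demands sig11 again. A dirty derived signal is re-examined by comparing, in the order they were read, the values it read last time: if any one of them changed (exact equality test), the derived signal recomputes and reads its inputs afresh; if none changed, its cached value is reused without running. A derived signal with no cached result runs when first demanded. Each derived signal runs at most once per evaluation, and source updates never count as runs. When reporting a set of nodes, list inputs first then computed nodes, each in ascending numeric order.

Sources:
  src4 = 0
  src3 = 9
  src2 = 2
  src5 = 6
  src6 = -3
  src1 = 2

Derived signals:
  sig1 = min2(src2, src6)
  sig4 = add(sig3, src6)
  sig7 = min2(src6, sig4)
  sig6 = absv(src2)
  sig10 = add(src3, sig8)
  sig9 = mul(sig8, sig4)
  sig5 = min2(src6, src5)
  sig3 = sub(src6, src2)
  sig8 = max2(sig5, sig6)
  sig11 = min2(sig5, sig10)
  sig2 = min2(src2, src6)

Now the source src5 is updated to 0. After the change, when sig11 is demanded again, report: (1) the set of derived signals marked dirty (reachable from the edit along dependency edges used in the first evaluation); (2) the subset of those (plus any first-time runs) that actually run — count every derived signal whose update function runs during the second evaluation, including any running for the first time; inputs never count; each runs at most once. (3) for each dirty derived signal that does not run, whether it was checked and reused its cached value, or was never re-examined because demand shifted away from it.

Initial pass — values computed on the first demand:
  sig5 = min2(-3, 6) = -3
  sig6 = absv(2) = 2
  sig8 = max2(-3, 2) = 2
  sig10 = add(9, 2) = 11
  sig11 = min2(-3, 11) = -3

Second demand — change propagation:
  sig5: re-runs because src5 6->0; new result -3 (unchanged).
  sig8: re-examined; everything it read last time is the same (sig5 unchanged, sig6 unchanged) — cache 2 kept, no run.
  sig10: re-examined; everything it read last time is the same (src3 unchanged, sig8 unchanged) — cache 11 kept, no run.
  sig11: re-examined; everything it read last time is the same (sig5 unchanged, sig10 unchanged) — cache -3 kept, no run.

The important point: sig5 recomputes to an identical value, and the output ends up unchanged.

Dirty set: sig5, sig8, sig10, sig11.
Run set: sig5 (1 run).
Re-examined without running (cache reused): sig8, sig10, sig11.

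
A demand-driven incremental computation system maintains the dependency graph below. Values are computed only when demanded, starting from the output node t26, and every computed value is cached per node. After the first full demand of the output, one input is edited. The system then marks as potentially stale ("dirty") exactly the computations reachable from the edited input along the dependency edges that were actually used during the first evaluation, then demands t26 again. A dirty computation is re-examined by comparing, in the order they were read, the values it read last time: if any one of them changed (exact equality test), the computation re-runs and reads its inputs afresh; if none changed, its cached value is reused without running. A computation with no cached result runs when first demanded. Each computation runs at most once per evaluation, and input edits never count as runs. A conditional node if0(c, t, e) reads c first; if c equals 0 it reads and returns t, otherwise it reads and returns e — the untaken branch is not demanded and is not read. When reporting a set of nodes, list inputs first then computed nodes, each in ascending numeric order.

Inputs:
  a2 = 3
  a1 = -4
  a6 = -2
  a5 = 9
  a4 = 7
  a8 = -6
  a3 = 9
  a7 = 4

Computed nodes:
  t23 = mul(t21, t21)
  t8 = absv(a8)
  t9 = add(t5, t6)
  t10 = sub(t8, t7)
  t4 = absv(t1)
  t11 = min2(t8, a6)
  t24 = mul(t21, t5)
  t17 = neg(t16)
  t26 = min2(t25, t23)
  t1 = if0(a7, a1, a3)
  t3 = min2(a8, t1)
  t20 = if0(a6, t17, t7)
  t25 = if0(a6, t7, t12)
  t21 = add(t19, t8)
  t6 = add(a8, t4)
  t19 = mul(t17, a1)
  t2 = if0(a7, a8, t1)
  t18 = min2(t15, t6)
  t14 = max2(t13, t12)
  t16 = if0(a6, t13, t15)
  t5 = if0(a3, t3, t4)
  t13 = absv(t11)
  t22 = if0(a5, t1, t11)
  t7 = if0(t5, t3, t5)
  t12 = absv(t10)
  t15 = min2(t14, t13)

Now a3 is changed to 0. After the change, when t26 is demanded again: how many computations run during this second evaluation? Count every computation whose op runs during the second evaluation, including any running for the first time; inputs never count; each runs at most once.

First evaluation (everything demanded from the output):
  t1 = if0(a7=4 -> else branch a3) = 9
  t4 = absv(9) = 9
  t5 = if0(a3=9 -> else branch t4) = 9
  t7 = if0(t5=9 -> else branch t5) = 9
  t8 = absv(-6) = 6
  t10 = sub(6, 9) = -3
  t11 = min2(6, -2) = -2
  t12 = absv(-3) = 3
  t13 = absv(-2) = 2
  t14 = max2(2, 3) = 3
  t15 = min2(3, 2) = 2
  t16 = if0(a6=-2 -> else branch t15) = 2
  t17 = neg(2) = -2
  t19 = mul(-2, -4) = 8
  t21 = add(8, 6) = 14
  t23 = mul(14, 14) = 196
  t25 = if0(a6=-2 -> else branch t12) = 3
  t26 = min2(3, 196) = 3

Propagation after the edit:
  t1: runs — a3 9->0; result 0.
  t3: demanded for the first time — runs, produces -6.
  t4: marked dirty but never re-examined — demand shifted away from it.
  t5: runs — a3 9->0; result -6.
  t7: runs — t5 9->-6; t5 9->-6; result -6.
  t10: runs — t7 9->-6; result 12.
  t12: runs — t10 -3->12; result 12.
  t14: runs — t12 3->12; result 12.
  t15: runs — t14 3->12; result 2 (same value as before).
  t16: checked — values it read are unchanged (a6 unchanged, t15 unchanged); reused cached 2 without running.
  t17: checked — values it read are unchanged (t16 unchanged); reused cached -2 without running.
  t19: checked — values it read are unchanged (t17 unchanged, a1 unchanged); reused cached 8 without running.
  t21: checked — values it read are unchanged (t19 unchanged, t8 unchanged); reused cached 14 without running.
  t23: checked — values it read are unchanged (t21 unchanged, t21 unchanged); reused cached 196 without running.
  t25: runs — t12 3->12; result 12.
  t26: runs — t25 3->12; result 12.

Key observation: a condition flipped, so demand moved to the other branch — t4 is never re-examined.

Computations that run: t1, t3, t5, t7, t10, t12, t14, t15, t25, t26 — 10 in total.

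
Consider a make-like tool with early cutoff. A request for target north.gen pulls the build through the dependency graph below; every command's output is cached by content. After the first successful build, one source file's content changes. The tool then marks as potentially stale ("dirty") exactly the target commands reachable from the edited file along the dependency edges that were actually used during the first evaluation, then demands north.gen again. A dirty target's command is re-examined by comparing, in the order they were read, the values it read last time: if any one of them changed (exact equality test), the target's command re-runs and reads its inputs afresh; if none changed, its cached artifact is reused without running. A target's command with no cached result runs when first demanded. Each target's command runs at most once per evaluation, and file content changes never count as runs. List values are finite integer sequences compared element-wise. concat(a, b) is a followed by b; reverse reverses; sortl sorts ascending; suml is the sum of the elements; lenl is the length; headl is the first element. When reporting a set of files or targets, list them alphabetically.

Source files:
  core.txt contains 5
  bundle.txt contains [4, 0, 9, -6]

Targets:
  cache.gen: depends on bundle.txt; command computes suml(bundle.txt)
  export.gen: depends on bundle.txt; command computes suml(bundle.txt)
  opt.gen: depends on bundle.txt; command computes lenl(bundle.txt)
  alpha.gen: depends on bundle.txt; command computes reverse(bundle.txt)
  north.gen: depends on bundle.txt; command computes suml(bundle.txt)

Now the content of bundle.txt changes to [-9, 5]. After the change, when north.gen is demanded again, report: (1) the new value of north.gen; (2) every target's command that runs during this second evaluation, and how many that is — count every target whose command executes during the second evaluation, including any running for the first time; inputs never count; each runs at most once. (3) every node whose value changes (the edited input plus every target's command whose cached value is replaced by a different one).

First demand of the output computes:
  north.gen = suml([4, 0, 9, -6]) = 7

After the edit, cleaning proceeds:
  north.gen: a read changed (bundle.txt [4, 0, 9, -6]->[-9, 5]) — executes, giving -4.

Demanding north.gen again yields -4.
1 target commands run: north.gen.
The nodes whose values change: bundle.txt, north.gen.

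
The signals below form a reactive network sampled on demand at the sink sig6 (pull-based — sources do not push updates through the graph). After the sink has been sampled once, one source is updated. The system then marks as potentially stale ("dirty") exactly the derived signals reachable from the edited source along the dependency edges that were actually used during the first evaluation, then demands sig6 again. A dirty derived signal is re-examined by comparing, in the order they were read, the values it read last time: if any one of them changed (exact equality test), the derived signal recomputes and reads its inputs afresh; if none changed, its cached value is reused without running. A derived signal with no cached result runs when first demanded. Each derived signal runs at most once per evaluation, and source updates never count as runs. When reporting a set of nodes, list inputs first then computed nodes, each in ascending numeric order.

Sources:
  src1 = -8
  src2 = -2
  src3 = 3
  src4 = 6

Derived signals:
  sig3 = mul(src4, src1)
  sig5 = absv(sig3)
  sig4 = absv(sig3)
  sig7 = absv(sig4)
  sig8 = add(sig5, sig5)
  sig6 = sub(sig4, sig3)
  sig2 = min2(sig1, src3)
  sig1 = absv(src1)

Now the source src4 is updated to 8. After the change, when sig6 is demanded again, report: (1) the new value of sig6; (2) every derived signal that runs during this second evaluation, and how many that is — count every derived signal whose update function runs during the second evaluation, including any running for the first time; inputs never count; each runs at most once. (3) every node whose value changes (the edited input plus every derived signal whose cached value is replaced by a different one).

sig6 now evaluates to 128.
Run set: sig3, sig4, sig6 (3 run).
Changed values: src4, sig3, sig4, sig6.

Initial pass — values computed on the first demand:
  sig3 = mul(6, -8) = -48
  sig4 = absv(-48) = 48
  sig6 = sub(48, -48) = 96

Second demand — change propagation:
  sig3: re-runs because src4 6->8; new result -64.
  sig4: re-runs because sig3 -48->-64; new result 64.
  sig6: re-runs because sig4 48->64; sig3 -48->-64; new result 128.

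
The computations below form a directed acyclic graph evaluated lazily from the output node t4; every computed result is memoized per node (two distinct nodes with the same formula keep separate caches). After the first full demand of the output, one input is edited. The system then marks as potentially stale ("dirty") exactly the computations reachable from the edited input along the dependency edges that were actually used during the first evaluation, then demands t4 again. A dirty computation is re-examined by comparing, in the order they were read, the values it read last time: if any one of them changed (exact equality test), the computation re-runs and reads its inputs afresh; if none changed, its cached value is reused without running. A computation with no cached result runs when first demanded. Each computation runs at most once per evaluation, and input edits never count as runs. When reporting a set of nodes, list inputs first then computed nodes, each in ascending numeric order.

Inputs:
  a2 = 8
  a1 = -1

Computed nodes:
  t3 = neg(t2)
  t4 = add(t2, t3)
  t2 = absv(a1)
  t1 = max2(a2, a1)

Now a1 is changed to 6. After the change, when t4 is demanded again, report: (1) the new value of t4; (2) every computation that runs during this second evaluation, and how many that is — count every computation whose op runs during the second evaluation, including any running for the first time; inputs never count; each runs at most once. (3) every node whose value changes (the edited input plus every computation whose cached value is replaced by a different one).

Demanding t4 again yields 0.
3 computations run: t2, t3, t4.
The nodes whose values change: a1, t2, t3.

First demand of the output computes:
  t2 = absv(-1) = 1
  t3 = neg(1) = -1
  t4 = add(1, -1) = 0

After the edit, cleaning proceeds:
  t2: a read changed (a1 -1->6) — executes, giving 6.
  t3: a read changed (t2 1->6) — executes, giving -6.
  t4: a read changed (t2 1->6; t3 -1->-6) — executes, giving 0 — identical to its old value.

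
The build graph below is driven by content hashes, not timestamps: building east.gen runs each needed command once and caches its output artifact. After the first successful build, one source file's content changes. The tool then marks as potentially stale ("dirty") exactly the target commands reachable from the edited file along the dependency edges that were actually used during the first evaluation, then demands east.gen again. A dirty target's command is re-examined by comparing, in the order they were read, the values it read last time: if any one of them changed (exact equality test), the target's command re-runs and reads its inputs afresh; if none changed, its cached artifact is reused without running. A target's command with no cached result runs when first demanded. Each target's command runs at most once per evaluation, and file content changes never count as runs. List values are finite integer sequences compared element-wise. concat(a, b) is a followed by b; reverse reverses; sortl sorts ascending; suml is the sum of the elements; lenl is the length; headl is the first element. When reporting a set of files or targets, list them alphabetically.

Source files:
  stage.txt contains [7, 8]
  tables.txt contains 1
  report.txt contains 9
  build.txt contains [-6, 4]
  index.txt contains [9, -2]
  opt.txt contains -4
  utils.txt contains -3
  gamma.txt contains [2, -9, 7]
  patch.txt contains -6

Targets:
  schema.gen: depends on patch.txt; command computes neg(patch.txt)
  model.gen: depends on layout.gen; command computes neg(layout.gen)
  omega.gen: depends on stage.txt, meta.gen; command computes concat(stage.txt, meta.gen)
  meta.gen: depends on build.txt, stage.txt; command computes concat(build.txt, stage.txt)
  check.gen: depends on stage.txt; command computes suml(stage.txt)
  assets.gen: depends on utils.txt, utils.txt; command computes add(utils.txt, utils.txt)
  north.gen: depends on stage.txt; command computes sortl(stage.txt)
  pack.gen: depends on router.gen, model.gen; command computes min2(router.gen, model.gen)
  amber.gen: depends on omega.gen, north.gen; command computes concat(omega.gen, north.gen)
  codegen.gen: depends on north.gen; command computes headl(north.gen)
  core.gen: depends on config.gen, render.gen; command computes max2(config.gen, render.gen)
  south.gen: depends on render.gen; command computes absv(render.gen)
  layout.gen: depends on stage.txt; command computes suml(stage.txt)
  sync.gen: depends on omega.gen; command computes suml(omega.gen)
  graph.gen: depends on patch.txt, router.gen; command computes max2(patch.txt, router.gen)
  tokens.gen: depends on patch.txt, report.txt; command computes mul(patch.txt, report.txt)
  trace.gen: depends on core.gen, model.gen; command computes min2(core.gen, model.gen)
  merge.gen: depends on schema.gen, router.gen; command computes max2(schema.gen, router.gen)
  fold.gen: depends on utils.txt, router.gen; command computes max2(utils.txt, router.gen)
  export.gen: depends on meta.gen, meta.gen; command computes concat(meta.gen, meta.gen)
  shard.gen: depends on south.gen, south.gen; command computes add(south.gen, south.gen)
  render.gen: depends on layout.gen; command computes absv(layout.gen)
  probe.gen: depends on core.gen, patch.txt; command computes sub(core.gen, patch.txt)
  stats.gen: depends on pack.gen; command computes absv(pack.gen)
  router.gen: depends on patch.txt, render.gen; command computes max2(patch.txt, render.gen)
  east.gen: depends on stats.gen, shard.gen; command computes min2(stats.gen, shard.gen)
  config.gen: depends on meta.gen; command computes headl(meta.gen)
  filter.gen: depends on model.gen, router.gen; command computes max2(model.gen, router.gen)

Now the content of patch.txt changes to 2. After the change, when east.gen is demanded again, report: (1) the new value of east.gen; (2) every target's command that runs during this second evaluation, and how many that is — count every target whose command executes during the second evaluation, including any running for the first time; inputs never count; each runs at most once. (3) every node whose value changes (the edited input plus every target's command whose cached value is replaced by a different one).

east.gen now evaluates to 15.
Run set: router.gen (1 run).
Changed values: patch.txt.
The important point: router.gen recomputes to an identical value, and the output ends up unchanged.

Initial pass — values computed on the first demand:
  layout.gen = suml([7, 8]) = 15
  model.gen = neg(15) = -15
  render.gen = absv(15) = 15
  router.gen = max2(-6, 15) = 15
  pack.gen = min2(15, -15) = -15
  south.gen = absv(15) = 15
  shard.gen = add(15, 15) = 30
  stats.gen = absv(-15) = 15
  east.gen = min2(15, 30) = 15

Second demand — change propagation:
  router.gen: re-runs because patch.txt -6->2; new result 15 (unchanged).
  pack.gen: re-examined; everything it read last time is the same (router.gen unchanged, model.gen unchanged) — cache -15 kept, no run.
  stats.gen: re-examined; everything it read last time is the same (pack.gen unchanged) — cache 15 kept, no run.
  east.gen: re-examined; everything it read last time is the same (stats.gen unchanged, shard.gen unchanged) — cache 15 kept, no run.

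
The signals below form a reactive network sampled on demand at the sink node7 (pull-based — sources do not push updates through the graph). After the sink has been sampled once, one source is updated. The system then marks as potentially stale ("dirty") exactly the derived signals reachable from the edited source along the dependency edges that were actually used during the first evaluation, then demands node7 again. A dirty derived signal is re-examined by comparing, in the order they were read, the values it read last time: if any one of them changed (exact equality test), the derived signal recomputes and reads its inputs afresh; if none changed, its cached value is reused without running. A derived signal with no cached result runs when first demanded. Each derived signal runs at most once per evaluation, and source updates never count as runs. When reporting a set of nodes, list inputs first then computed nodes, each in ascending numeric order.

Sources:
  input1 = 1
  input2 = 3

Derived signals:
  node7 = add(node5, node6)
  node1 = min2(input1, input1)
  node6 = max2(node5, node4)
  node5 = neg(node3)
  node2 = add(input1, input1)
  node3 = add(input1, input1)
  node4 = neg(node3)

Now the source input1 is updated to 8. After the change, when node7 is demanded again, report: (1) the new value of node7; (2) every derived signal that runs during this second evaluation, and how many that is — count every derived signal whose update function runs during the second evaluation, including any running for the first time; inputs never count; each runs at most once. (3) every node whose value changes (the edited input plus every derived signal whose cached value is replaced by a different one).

node7 now evaluates to -32.
Run set: node3, node4, node5, node6, node7 (5 run).
Changed values: input1, node3, node4, node5, node6, node7.

Initial pass — values computed on the first demand:
  node3 = add(1, 1) = 2
  node4 = neg(2) = -2
  node5 = neg(2) = -2
  node6 = max2(-2, -2) = -2
  node7 = add(-2, -2) = -4

Second demand — change propagation:
  node3: re-runs because input1 1->8; input1 1->8; new result 16.
  node4: re-runs because node3 2->16; new result -16.
  node5: re-runs because node3 2->16; new result -16.
  node6: re-runs because node5 -2->-16; node4 -2->-16; new result -16.
  node7: re-runs because node5 -2->-16; node6 -2->-16; new result -32.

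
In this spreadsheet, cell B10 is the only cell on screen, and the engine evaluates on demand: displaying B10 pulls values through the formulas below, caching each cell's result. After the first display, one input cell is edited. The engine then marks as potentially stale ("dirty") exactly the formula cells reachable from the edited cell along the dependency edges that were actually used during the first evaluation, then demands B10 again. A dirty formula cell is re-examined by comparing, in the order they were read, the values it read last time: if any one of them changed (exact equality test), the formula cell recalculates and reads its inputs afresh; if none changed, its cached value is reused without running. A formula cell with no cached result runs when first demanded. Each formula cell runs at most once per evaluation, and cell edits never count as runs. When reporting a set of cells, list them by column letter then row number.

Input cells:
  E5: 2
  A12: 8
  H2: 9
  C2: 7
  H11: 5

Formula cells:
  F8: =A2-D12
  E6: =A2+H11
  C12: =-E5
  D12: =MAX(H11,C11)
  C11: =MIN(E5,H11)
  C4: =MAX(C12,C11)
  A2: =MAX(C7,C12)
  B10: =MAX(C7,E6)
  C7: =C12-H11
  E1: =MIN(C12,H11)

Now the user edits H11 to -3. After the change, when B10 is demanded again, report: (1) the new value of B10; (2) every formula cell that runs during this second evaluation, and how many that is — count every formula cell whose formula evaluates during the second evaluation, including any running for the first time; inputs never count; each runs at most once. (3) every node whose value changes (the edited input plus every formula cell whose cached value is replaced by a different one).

B10 now evaluates to 1.
Run set: A2, B10, C7, E6 (4 run).
Changed values: A2, B10, C7, E6, H11.

Initial pass — values computed on the first demand:
  C12 = -(2) = -2
  C7 = -2 - 5 = -7
  A2 = MAX(-7, -2) = -2
  E6 = -2 + 5 = 3
  B10 = MAX(-7, 3) = 3

Second demand — change propagation:
  C7: re-runs because H11 5->-3; new result 1.
  A2: re-runs because C7 -7->1; new result 1.
  E6: re-runs because A2 -2->1; H11 5->-3; new result -2.
  B10: re-runs because C7 -7->1; E6 3->-2; new result 1.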